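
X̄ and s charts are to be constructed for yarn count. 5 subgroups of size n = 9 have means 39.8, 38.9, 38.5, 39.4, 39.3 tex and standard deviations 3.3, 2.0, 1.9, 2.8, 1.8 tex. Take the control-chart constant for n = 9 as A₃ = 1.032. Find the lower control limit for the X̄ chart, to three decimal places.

36.744

X̄̄ = (39.8 + 38.9 + 38.5 + 39.4 + 39.3) / 5 = 39.1800
s̄ = (3.3 + 2.0 + 1.9 + 2.8 + 1.8) / 5 = 2.3600
LCL = X̄̄ − A₃·s̄ = 39.1800 − 1.032 × 2.3600 = 36.7445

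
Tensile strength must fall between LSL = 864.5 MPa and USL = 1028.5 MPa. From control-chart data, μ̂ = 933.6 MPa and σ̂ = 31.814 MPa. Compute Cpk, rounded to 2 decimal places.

0.72

Cpu = (USL − μ̂) / (3σ̂) = (1028.5 − 933.6) / (3 × 31.814) = 0.9943; Cpl = (μ̂ − LSL) / (3σ̂) = (933.6 − 864.5) / (3 × 31.814) = 0.7240; Cpk = min(Cpu, Cpl) = 0.7240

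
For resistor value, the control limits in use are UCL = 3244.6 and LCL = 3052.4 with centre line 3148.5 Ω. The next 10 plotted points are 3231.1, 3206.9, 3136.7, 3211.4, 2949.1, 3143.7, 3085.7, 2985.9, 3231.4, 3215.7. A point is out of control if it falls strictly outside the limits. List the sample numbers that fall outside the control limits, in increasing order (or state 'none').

5, 8

Compare each point to [3052.4, 3244.6]: sample 5 = 2949.1 < LCL; sample 8 = 2985.9 < LCL.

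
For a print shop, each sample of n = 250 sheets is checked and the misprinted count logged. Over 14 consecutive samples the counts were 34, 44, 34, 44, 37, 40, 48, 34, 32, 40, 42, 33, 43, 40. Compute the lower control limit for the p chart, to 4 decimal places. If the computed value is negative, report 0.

0.0869

p̄ = Σdᵢ / (k·n) = 545 / (14 × 250) = 0.15571
LCL = p̄ − 3·√(p̄(1−p̄)/n) = 0.15571 − 3 × 0.02293 = 0.08692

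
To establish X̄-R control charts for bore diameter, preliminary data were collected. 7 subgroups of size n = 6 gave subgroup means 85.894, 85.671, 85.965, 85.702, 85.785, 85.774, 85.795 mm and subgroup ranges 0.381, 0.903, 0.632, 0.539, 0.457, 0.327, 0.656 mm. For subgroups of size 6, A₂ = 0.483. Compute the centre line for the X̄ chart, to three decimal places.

X̄̄ = (85.894 + 85.671 + 85.965 + 85.702 + 85.785 + 85.774 + 85.795) / 7 = 600.5860 / 7 = 85.7980
CL = X̄̄ = 85.7980

85.798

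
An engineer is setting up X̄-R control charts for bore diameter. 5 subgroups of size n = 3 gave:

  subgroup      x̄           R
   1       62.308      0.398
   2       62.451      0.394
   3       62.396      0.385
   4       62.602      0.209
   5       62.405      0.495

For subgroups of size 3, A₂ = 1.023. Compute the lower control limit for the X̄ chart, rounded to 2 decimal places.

X̄̄ = (62.308 + 62.451 + 62.396 + 62.602 + 62.405) / 5 = 312.1620 / 5 = 62.4324
R̄ = (0.398 + 0.394 + 0.385 + 0.209 + 0.495) / 5 = 1.8810 / 5 = 0.3762
LCL = X̄̄ − A₂·R̄ = 62.4324 − 1.023 × 0.3762 = 62.0475

62.05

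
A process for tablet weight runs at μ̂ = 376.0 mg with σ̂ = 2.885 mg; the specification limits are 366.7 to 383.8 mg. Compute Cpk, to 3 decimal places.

Cpu = (USL − μ̂) / (3σ̂) = (383.8 − 376.0) / (3 × 2.885) = 0.9012; Cpl = (μ̂ − LSL) / (3σ̂) = (376.0 − 366.7) / (3 × 2.885) = 1.0745; Cpk = min(Cpu, Cpl) = 0.9012

0.901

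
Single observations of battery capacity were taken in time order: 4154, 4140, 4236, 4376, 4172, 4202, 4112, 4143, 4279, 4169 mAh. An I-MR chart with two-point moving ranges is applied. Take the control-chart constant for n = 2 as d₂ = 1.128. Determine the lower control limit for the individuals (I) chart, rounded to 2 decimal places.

X̄ = (4154 + 4140 + 4236 + 4376 + 4172 + 4202 + 4112 + 4143 + 4279 + 4169) / 10 = 4198.3000
Moving ranges: 14, 96, 140, 204, 30, 90, 31, 136, 110; M̄R̄ = 851.0000 / 9 = 94.5556
LCL = X̄ − 3·M̄R̄/d₂ = 4198.3000 − 3 × 94.5556 / 1.128 = 3946.8225

3946.82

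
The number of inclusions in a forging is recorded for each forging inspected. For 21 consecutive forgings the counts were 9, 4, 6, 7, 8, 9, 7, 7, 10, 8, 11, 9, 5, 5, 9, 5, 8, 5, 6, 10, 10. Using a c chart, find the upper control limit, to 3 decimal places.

c̄ = (9 + 4 + 6 + 7 + 8 + 9 + 7 + 7 + 10 + 8 + 11 + 9 + 5 + 5 + 9 + 5 + 8 + 5 + 6 + 10 + 10) / 21 = 158 / 21 = 7.5238
UCL = c̄ + 3√c̄ = 7.5238 + 3 × √7.5238 = 7.5238 + 3 × 2.7430 = 15.7527

15.753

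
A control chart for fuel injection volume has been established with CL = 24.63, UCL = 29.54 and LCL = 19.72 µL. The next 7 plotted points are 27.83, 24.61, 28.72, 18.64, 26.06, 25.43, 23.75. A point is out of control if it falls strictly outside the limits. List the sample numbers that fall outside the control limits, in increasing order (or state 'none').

4

Compare each point to [19.72, 29.54]: sample 4 = 18.64 < LCL.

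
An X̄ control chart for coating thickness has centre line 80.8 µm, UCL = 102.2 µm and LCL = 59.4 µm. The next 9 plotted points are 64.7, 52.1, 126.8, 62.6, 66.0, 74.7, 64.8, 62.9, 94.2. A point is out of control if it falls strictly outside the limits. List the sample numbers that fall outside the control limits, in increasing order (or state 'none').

Compare each point to [59.4, 102.2]: sample 2 = 52.1 < LCL; sample 3 = 126.8 > UCL.

2, 3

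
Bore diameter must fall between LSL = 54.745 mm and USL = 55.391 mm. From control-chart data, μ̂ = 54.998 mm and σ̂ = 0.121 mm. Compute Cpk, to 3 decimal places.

Cpu = (USL − μ̂) / (3σ̂) = (55.391 − 54.998) / (3 × 0.121) = 1.0826; Cpl = (μ̂ − LSL) / (3σ̂) = (54.998 − 54.745) / (3 × 0.121) = 0.6970; Cpk = min(Cpu, Cpl) = 0.6970

0.697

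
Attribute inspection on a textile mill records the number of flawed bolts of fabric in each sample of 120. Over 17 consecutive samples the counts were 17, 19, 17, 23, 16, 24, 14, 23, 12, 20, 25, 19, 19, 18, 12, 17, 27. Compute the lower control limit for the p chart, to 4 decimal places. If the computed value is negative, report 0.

p̄ = Σdᵢ / (k·n) = 322 / (17 × 120) = 0.15784
LCL = p̄ − 3·√(p̄(1−p̄)/n) = 0.15784 − 3 × 0.03328 = 0.05799

0.0580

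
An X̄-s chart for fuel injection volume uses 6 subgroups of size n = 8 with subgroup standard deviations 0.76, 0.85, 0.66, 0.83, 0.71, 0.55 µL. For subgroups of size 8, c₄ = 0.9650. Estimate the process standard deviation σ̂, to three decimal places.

s̄ = (0.76 + 0.85 + 0.66 + 0.83 + 0.71 + 0.55) / 6 = 0.7267
σ̂ = s̄ / c₄ = 0.7267 / 0.9650 = 0.7530

0.753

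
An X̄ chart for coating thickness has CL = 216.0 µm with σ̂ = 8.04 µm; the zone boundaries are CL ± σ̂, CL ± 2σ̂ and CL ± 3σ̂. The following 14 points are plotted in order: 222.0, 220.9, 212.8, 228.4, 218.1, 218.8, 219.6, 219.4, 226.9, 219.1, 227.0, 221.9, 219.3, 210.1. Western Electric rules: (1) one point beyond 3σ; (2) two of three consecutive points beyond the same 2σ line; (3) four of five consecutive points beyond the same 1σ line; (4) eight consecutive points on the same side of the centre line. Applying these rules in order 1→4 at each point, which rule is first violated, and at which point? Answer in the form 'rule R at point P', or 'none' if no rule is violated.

rule 4 at point 11

Zone of each point (C = within 1σ̂, B = 1σ̂–2σ̂, A = 2σ̂–3σ̂, * = beyond 3σ̂; sign = side of CL): 1:+C, 2:+C, 3:-C, 4:+B, 5:+C, 6:+C, 7:+C, 8:+C, 9:+B, 10:+C, 11:+B, 12:+C, 13:+C, 14:-C
Rule 4 (eight consecutive points on the same side of the centre line) is satisfied at point 11.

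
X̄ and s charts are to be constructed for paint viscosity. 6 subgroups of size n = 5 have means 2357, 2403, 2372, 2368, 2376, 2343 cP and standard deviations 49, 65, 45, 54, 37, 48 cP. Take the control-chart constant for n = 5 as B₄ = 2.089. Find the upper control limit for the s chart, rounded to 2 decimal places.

s̄ = (49 + 65 + 45 + 54 + 37 + 48) / 6 = 49.6667
UCL_s = B₄·s̄ = 2.089 × 49.6667 = 103.7537

103.75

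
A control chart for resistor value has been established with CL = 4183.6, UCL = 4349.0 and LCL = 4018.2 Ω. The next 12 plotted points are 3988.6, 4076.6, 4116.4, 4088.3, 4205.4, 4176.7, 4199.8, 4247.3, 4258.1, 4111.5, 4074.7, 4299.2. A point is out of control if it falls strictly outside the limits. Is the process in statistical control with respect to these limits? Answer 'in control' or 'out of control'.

out of control

Compare each point to [4018.2, 4349.0]: sample 1 = 3988.6 < LCL.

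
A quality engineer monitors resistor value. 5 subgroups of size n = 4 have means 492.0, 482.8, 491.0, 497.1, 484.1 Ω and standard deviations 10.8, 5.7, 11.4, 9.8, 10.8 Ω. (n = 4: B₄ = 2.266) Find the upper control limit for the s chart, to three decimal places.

s̄ = (10.8 + 5.7 + 11.4 + 9.8 + 10.8) / 5 = 9.7000
UCL_s = B₄·s̄ = 2.266 × 9.7000 = 21.9802

21.980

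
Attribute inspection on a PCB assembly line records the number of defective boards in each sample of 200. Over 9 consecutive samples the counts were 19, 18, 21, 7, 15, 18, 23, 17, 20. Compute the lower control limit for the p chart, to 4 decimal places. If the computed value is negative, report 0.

0.0278

p̄ = Σdᵢ / (k·n) = 158 / (9 × 200) = 0.08778
LCL = p̄ − 3·√(p̄(1−p̄)/n) = 0.08778 − 3 × 0.02001 = 0.02775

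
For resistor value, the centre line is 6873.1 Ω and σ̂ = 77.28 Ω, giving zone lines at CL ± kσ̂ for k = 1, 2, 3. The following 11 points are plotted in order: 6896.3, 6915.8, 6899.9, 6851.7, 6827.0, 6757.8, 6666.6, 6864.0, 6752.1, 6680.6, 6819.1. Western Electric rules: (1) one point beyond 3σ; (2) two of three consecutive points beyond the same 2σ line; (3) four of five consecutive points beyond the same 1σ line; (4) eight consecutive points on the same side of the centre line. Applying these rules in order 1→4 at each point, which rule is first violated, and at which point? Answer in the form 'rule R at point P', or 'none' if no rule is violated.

Zone of each point (C = within 1σ̂, B = 1σ̂–2σ̂, A = 2σ̂–3σ̂, * = beyond 3σ̂; sign = side of CL): 1:+C, 2:+C, 3:+C, 4:-C, 5:-C, 6:-B, 7:-A, 8:-C, 9:-B, 10:-A, 11:-C
Rule 3 (four of five consecutive points beyond the same 1σ limit) is satisfied at point 10.

rule 3 at point 10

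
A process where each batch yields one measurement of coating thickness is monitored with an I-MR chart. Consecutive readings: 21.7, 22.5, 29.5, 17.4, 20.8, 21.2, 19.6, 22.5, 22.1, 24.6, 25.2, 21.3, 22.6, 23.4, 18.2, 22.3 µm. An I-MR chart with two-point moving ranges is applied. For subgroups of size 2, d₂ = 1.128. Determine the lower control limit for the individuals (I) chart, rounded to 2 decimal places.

13.85

X̄ = (21.7 + 22.5 + 29.5 + 17.4 + 20.8 + 21.2 + 19.6 + 22.5 + 22.1 + 24.6 + 25.2 + 21.3 + 22.6 + 23.4 + 18.2 + 22.3) / 16 = 22.1812
Moving ranges: 0.8, 7.0, 12.1, 3.4, 0.4, 1.6, 2.9, 0.4, 2.5, 0.6, 3.9, 1.3, 0.8, 5.2, 4.1; M̄R̄ = 47.0000 / 15 = 3.1333
LCL = X̄ − 3·M̄R̄/d₂ = 22.1812 − 3 × 3.1333 / 1.128 = 13.8479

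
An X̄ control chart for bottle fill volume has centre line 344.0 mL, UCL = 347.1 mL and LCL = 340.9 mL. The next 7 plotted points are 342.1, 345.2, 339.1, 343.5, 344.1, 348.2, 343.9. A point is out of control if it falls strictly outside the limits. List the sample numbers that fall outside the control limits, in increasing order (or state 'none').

Compare each point to [340.9, 347.1]: sample 3 = 339.1 < LCL; sample 6 = 348.2 > UCL.

3, 6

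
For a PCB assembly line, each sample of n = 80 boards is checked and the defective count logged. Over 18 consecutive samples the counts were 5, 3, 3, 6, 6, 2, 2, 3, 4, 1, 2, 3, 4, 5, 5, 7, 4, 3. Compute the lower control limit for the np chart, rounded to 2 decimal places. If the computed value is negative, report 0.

p̄ = Σdᵢ / (k·n) = 68 / (18 × 80) = 0.04722
LCL = np̄ − 3·√(np̄(1−p̄)) = 3.7778 − 3 × 1.8972 = -1.9138 → 0 (negative, so LCL = 0)

0.00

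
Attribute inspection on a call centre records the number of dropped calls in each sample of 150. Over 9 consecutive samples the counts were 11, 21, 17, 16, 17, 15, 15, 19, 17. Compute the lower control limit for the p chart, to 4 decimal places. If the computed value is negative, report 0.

p̄ = Σdᵢ / (k·n) = 148 / (9 × 150) = 0.10963
LCL = p̄ − 3·√(p̄(1−p̄)/n) = 0.10963 − 3 × 0.02551 = 0.03310

0.0331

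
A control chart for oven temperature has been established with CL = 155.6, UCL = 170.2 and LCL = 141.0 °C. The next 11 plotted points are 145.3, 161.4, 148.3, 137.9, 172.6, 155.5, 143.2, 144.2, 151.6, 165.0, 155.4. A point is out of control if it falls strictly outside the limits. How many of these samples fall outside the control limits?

Compare each point to [141.0, 170.2]: sample 4 = 137.9 < LCL; sample 5 = 172.6 > UCL.

2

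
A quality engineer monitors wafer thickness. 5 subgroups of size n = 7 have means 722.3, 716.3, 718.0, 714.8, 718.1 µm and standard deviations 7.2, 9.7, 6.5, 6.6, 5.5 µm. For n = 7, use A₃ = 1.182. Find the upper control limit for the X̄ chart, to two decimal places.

X̄̄ = (722.3 + 716.3 + 718.0 + 714.8 + 718.1) / 5 = 717.9000
s̄ = (7.2 + 9.7 + 6.5 + 6.6 + 5.5) / 5 = 7.1000
UCL = X̄̄ + A₃·s̄ = 717.9000 + 1.182 × 7.1000 = 726.2922

726.29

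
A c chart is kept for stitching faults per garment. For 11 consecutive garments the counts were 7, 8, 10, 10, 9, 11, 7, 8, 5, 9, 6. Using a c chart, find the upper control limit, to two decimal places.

c̄ = (7 + 8 + 10 + 10 + 9 + 11 + 7 + 8 + 5 + 9 + 6) / 11 = 90 / 11 = 8.1818
UCL = c̄ + 3√c̄ = 8.1818 + 3 × √8.1818 = 8.1818 + 3 × 2.8604 = 16.7630

16.76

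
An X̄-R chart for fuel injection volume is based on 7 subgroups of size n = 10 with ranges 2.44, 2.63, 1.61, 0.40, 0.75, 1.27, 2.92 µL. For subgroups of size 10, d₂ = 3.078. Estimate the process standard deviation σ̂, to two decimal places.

R̄ = (2.44 + 2.63 + 1.61 + 0.40 + 0.75 + 1.27 + 2.92) / 7 = 1.7171
σ̂ = R̄ / d₂ = 1.7171 / 3.078 = 0.5579

0.56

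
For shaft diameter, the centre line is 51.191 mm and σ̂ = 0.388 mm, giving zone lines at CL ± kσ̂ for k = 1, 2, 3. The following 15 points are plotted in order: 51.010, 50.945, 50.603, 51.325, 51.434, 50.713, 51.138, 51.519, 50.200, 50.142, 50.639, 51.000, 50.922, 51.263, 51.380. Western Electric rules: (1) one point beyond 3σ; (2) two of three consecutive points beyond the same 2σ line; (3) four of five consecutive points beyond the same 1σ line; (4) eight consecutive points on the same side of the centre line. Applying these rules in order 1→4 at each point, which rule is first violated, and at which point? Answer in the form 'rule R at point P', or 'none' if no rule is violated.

rule 2 at point 10

Zone of each point (C = within 1σ̂, B = 1σ̂–2σ̂, A = 2σ̂–3σ̂, * = beyond 3σ̂; sign = side of CL): 1:-C, 2:-C, 3:-B, 4:+C, 5:+C, 6:-B, 7:-C, 8:+C, 9:-A, 10:-A, 11:-B, 12:-C, 13:-C, 14:+C, 15:+C
Rule 2 (two of three consecutive points beyond the same 2σ limit) is satisfied at point 10.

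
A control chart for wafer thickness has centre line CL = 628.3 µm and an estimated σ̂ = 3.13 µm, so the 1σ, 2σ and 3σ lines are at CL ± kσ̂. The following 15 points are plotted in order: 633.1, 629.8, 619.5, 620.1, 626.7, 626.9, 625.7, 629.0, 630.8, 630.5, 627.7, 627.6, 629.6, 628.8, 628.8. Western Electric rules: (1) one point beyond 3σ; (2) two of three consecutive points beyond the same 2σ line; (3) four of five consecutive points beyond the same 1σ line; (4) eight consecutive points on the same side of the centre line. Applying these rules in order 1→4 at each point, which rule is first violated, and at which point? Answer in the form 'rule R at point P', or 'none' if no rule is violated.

Zone of each point (C = within 1σ̂, B = 1σ̂–2σ̂, A = 2σ̂–3σ̂, * = beyond 3σ̂; sign = side of CL): 1:+B, 2:+C, 3:-A, 4:-A, 5:-C, 6:-C, 7:-C, 8:+C, 9:+C, 10:+C, 11:-C, 12:-C, 13:+C, 14:+C, 15:+C
Rule 2 (two of three consecutive points beyond the same 2σ limit) is satisfied at point 4.

rule 2 at point 4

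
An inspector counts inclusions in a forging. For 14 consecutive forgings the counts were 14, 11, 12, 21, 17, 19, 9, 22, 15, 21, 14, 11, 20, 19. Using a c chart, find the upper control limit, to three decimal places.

28.098

c̄ = (14 + 11 + 12 + 21 + 17 + 19 + 9 + 22 + 15 + 21 + 14 + 11 + 20 + 19) / 14 = 225 / 14 = 16.0714
UCL = c̄ + 3√c̄ = 16.0714 + 3 × √16.0714 = 16.0714 + 3 × 4.0089 = 28.0982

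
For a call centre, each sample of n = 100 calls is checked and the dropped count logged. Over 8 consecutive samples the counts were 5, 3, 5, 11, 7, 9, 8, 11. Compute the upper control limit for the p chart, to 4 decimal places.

p̄ = Σdᵢ / (k·n) = 59 / (8 × 100) = 0.07375
UCL = p̄ + 3·√(p̄(1−p̄)/n) = 0.07375 + 3 × √(0.07375×0.92625/100) = 0.07375 + 3 × 0.02614 = 0.15216

0.1522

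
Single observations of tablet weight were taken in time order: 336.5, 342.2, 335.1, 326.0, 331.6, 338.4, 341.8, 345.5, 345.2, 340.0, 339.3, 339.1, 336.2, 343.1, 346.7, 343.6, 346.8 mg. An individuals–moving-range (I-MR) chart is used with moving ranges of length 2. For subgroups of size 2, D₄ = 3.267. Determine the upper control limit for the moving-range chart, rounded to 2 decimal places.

Moving ranges: 5.7, 7.1, 9.1, 5.6, 6.8, 3.4, 3.7, 0.3, 5.2, 0.7, 0.2, 2.9, 6.9, 3.6, 3.1, 3.2; M̄R̄ = 67.5000 / 16 = 4.2188
UCL_MR = D₄·M̄R̄ = 3.267 × 4.2188 = 13.7827

13.78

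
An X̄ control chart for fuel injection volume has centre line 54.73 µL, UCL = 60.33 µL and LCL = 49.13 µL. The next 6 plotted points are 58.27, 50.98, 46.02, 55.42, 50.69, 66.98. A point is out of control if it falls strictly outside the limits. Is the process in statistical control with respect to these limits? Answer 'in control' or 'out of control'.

Compare each point to [49.13, 60.33]: sample 3 = 46.02 < LCL; sample 6 = 66.98 > UCL.

out of control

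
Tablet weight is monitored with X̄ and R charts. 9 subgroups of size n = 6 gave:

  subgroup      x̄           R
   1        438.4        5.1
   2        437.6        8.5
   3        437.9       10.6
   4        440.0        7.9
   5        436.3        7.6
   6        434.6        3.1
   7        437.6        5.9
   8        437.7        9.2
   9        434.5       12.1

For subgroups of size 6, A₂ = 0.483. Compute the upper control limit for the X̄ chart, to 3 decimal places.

440.934

X̄̄ = (438.4 + 437.6 + 437.9 + 440.0 + 436.3 + 434.6 + 437.6 + 437.7 + 434.5) / 9 = 3934.6000 / 9 = 437.1778
R̄ = (5.1 + 8.5 + 10.6 + 7.9 + 7.6 + 3.1 + 5.9 + 9.2 + 12.1) / 9 = 70.0000 / 9 = 7.7778
UCL = X̄̄ + A₂·R̄ = 437.1778 + 0.483 × 7.7778 = 440.9344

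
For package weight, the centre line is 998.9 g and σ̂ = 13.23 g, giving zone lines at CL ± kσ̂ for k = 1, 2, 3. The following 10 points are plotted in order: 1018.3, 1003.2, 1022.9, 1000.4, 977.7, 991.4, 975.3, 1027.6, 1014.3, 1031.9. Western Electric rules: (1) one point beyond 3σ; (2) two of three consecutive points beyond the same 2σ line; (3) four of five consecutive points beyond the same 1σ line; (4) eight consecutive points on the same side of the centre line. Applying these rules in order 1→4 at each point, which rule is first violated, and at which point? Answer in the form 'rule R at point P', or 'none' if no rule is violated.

Zone of each point (C = within 1σ̂, B = 1σ̂–2σ̂, A = 2σ̂–3σ̂, * = beyond 3σ̂; sign = side of CL): 1:+B, 2:+C, 3:+B, 4:+C, 5:-B, 6:-C, 7:-B, 8:+A, 9:+B, 10:+A
Rule 2 (two of three consecutive points beyond the same 2σ limit) is satisfied at point 10.

rule 2 at point 10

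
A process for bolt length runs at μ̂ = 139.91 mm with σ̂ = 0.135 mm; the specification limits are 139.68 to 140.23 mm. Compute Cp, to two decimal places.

Cp = (USL − LSL) / (6σ̂) = (140.23 − 139.68) / (6 × 0.135) = 0.5500 / 0.8100 = 0.6790

0.68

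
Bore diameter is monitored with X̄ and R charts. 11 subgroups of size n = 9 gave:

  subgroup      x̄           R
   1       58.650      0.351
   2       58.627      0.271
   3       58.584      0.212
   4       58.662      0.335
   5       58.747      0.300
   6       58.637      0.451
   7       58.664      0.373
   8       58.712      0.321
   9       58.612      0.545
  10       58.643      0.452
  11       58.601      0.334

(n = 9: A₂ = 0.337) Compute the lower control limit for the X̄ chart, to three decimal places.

X̄̄ = (58.650 + 58.627 + 58.584 + 58.662 + 58.747 + 58.637 + 58.664 + 58.712 + 58.612 + 58.643 + 58.601) / 11 = 645.1390 / 11 = 58.6490
R̄ = (0.351 + 0.271 + 0.212 + 0.335 + 0.300 + 0.451 + 0.373 + 0.321 + 0.545 + 0.452 + 0.334) / 11 = 3.9450 / 11 = 0.3586
LCL = X̄̄ − A₂·R̄ = 58.6490 − 0.337 × 0.3586 = 58.5281

58.528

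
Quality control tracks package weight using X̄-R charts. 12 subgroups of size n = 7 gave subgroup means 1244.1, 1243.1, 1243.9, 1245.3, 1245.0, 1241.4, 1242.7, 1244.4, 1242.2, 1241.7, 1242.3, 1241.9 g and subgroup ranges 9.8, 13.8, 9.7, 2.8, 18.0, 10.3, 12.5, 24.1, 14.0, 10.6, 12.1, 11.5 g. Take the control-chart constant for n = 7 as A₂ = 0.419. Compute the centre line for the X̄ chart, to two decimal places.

X̄̄ = (1244.1 + 1243.1 + 1243.9 + 1245.3 + 1245.0 + 1241.4 + 1242.7 + 1244.4 + 1242.2 + 1241.7 + 1242.3 + 1241.9) / 12 = 14918.0000 / 12 = 1243.1667
CL = X̄̄ = 1243.1667

1243.17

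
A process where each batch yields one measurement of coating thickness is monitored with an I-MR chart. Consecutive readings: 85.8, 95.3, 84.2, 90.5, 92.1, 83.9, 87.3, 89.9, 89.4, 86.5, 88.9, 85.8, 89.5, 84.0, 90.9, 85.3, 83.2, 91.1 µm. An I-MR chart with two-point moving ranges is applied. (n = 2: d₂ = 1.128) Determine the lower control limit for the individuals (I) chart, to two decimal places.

X̄ = (85.8 + 95.3 + 84.2 + 90.5 + 92.1 + 83.9 + 87.3 + 89.9 + 89.4 + 86.5 + 88.9 + 85.8 + 89.5 + 84.0 + 90.9 + 85.3 + 83.2 + 91.1) / 18 = 87.9778
Moving ranges: 9.5, 11.1, 6.3, 1.6, 8.2, 3.4, 2.6, 0.5, 2.9, 2.4, 3.1, 3.7, 5.5, 6.9, 5.6, 2.1, 7.9; M̄R̄ = 83.3000 / 17 = 4.9000
LCL = X̄ − 3·M̄R̄/d₂ = 87.9778 − 3 × 4.9000 / 1.128 = 74.9459

74.95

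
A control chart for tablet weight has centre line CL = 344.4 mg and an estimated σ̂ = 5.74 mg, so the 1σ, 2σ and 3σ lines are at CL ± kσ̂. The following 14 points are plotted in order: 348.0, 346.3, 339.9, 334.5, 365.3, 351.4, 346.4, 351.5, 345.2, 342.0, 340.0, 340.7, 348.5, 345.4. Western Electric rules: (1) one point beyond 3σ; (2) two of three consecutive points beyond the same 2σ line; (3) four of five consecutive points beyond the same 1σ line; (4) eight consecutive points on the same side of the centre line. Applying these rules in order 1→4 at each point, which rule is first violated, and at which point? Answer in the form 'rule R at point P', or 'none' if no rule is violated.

rule 1 at point 5

Zone of each point (C = within 1σ̂, B = 1σ̂–2σ̂, A = 2σ̂–3σ̂, * = beyond 3σ̂; sign = side of CL): 1:+C, 2:+C, 3:-C, 4:-B, 5:+*, 6:+B, 7:+C, 8:+B, 9:+C, 10:-C, 11:-C, 12:-C, 13:+C, 14:+C
Rule 1 (one point beyond the 3σ limits) is satisfied at point 5.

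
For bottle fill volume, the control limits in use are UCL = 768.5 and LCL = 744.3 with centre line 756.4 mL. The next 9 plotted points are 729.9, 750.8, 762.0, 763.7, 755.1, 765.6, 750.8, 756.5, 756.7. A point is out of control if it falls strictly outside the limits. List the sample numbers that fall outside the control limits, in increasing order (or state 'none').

Compare each point to [744.3, 768.5]: sample 1 = 729.9 < LCL.

1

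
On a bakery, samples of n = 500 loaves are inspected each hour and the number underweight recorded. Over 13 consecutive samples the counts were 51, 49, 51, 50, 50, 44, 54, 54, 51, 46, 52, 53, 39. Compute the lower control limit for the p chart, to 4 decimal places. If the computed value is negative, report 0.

0.0590

p̄ = Σdᵢ / (k·n) = 644 / (13 × 500) = 0.09908
LCL = p̄ − 3·√(p̄(1−p̄)/n) = 0.09908 − 3 × 0.01336 = 0.05899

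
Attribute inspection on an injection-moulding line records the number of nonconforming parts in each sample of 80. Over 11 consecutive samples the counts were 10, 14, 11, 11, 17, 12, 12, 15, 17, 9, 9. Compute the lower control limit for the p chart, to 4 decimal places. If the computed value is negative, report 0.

0.0341

p̄ = Σdᵢ / (k·n) = 137 / (11 × 80) = 0.15568
LCL = p̄ − 3·√(p̄(1−p̄)/n) = 0.15568 − 3 × 0.04053 = 0.03408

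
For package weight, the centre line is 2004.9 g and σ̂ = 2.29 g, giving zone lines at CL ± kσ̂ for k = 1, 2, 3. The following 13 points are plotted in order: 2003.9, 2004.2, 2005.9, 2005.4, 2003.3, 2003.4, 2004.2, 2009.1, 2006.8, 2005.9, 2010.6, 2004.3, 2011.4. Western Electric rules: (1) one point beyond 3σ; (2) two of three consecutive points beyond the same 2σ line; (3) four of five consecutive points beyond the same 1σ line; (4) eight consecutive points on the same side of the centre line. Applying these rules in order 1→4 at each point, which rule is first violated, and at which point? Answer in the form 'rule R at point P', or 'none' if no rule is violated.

rule 2 at point 13

Zone of each point (C = within 1σ̂, B = 1σ̂–2σ̂, A = 2σ̂–3σ̂, * = beyond 3σ̂; sign = side of CL): 1:-C, 2:-C, 3:+C, 4:+C, 5:-C, 6:-C, 7:-C, 8:+B, 9:+C, 10:+C, 11:+A, 12:-C, 13:+A
Rule 2 (two of three consecutive points beyond the same 2σ limit) is satisfied at point 13.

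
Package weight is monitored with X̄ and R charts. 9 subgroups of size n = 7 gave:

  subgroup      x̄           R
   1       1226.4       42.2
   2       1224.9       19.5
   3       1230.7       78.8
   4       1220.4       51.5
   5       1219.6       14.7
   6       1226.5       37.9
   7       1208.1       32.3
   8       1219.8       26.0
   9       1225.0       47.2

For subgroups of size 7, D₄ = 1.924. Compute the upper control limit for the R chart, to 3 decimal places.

R̄ = (42.2 + 19.5 + 78.8 + 51.5 + 14.7 + 37.9 + 32.3 + 26.0 + 47.2) / 9 = 350.1000 / 9 = 38.9000
UCL_R = D₄·R̄ = 1.924 × 38.9000 = 74.8436

74.844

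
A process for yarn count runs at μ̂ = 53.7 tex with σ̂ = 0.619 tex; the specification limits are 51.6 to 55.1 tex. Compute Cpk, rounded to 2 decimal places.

0.75

Cpu = (USL − μ̂) / (3σ̂) = (55.1 − 53.7) / (3 × 0.619) = 0.7539; Cpl = (μ̂ − LSL) / (3σ̂) = (53.7 − 51.6) / (3 × 0.619) = 1.1309; Cpk = min(Cpu, Cpl) = 0.7539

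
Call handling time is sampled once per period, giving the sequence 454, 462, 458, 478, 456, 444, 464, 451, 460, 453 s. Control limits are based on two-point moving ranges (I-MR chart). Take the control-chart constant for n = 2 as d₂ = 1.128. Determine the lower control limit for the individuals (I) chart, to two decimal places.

424.02

X̄ = (454 + 462 + 458 + 478 + 456 + 444 + 464 + 451 + 460 + 453) / 10 = 458.0000
Moving ranges: 8, 4, 20, 22, 12, 20, 13, 9, 7; M̄R̄ = 115.0000 / 9 = 12.7778
LCL = X̄ − 3·M̄R̄/d₂ = 458.0000 − 3 × 12.7778 / 1.128 = 424.0165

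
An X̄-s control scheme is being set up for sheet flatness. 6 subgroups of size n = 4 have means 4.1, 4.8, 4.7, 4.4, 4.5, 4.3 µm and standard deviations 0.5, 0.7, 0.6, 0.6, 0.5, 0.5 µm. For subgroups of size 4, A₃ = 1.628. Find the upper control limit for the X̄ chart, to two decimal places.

X̄̄ = (4.1 + 4.8 + 4.7 + 4.4 + 4.5 + 4.3) / 6 = 4.4667
s̄ = (0.5 + 0.7 + 0.6 + 0.6 + 0.5 + 0.5) / 6 = 0.5667
UCL = X̄̄ + A₃·s̄ = 4.4667 + 1.628 × 0.5667 = 5.3892

5.39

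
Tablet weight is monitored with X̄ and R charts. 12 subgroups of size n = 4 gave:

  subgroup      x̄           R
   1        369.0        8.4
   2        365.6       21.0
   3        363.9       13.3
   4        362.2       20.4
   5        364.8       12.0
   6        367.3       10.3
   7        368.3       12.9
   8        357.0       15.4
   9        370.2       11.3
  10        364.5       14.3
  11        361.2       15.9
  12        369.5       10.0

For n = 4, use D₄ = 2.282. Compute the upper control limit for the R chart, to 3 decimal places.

R̄ = (8.4 + 21.0 + 13.3 + 20.4 + 12.0 + 10.3 + 12.9 + 15.4 + 11.3 + 14.3 + 15.9 + 10.0) / 12 = 165.2000 / 12 = 13.7667
UCL_R = D₄·R̄ = 2.282 × 13.7667 = 31.4155

31.416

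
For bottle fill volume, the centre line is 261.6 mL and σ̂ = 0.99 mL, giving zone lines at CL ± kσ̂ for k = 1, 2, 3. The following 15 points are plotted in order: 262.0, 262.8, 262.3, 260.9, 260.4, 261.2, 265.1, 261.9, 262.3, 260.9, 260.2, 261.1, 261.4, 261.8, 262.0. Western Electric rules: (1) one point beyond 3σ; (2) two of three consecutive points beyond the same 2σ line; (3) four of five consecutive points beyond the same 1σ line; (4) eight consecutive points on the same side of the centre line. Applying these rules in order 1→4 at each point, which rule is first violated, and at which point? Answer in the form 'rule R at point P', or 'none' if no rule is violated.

rule 1 at point 7

Zone of each point (C = within 1σ̂, B = 1σ̂–2σ̂, A = 2σ̂–3σ̂, * = beyond 3σ̂; sign = side of CL): 1:+C, 2:+B, 3:+C, 4:-C, 5:-B, 6:-C, 7:+*, 8:+C, 9:+C, 10:-C, 11:-B, 12:-C, 13:-C, 14:+C, 15:+C
Rule 1 (one point beyond the 3σ limits) is satisfied at point 7.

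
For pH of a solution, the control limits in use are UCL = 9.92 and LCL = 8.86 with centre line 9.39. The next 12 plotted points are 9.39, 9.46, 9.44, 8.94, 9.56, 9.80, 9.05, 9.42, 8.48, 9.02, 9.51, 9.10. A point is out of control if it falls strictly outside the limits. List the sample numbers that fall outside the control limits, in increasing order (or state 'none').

9

Compare each point to [8.86, 9.92]: sample 9 = 8.48 < LCL.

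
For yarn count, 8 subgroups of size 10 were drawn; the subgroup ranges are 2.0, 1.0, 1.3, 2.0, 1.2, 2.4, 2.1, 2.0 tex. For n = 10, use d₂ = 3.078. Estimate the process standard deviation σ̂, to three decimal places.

0.569

R̄ = (2.0 + 1.0 + 1.3 + 2.0 + 1.2 + 2.4 + 2.1 + 2.0) / 8 = 1.7500
σ̂ = R̄ / d₂ = 1.7500 / 3.078 = 0.5686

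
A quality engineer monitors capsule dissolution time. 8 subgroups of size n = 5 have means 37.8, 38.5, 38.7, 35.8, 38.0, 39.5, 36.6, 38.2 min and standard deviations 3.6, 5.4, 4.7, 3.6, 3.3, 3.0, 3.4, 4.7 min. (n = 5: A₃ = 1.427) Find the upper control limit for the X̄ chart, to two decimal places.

X̄̄ = (37.8 + 38.5 + 38.7 + 35.8 + 38.0 + 39.5 + 36.6 + 38.2) / 8 = 37.8875
s̄ = (3.6 + 5.4 + 4.7 + 3.6 + 3.3 + 3.0 + 3.4 + 4.7) / 8 = 3.9625
UCL = X̄̄ + A₃·s̄ = 37.8875 + 1.427 × 3.9625 = 43.5420

43.54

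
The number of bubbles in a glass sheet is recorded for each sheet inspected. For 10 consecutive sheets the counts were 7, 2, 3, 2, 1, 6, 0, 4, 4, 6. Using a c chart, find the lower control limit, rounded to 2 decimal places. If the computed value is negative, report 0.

c̄ = (7 + 2 + 3 + 2 + 1 + 6 + 0 + 4 + 4 + 6) / 10 = 35 / 10 = 3.5000
LCL = c̄ − 3√c̄ = 3.5000 − 3 × 1.8708 = -2.1125 → 0 (cannot be negative)

0.00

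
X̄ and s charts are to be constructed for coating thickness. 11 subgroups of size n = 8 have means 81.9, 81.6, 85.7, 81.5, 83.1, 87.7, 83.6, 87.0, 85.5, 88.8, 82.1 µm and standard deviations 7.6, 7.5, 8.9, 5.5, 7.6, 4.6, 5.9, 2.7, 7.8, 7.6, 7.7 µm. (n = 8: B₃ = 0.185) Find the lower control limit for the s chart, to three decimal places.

1.234

s̄ = (7.6 + 7.5 + 8.9 + 5.5 + 7.6 + 4.6 + 5.9 + 2.7 + 7.8 + 7.6 + 7.7) / 11 = 6.6727
LCL_s = B₃·s̄ = 0.185 × 6.6727 = 1.2345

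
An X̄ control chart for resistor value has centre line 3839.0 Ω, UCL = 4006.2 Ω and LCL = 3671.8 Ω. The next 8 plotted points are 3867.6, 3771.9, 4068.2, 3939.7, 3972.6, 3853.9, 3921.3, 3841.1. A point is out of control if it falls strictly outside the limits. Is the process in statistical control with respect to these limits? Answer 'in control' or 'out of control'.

Compare each point to [3671.8, 4006.2]: sample 3 = 4068.2 > UCL.

out of control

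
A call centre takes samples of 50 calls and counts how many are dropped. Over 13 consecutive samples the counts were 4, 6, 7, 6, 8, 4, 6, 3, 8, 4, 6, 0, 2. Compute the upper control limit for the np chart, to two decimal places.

p̄ = Σdᵢ / (k·n) = 64 / (13 × 50) = 0.09846
UCL = np̄ + 3·√(np̄(1−p̄)) = 4.9231 + 3 × √(4.9231×0.90154) = 4.9231 + 3 × 2.1067 = 11.2433

11.24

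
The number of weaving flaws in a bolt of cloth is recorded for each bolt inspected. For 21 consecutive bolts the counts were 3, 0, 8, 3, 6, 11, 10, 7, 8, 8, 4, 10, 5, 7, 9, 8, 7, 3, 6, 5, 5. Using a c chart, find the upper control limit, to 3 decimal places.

13.883

c̄ = (3 + 0 + 8 + 3 + 6 + 11 + 10 + 7 + 8 + 8 + 4 + 10 + 5 + 7 + 9 + 8 + 7 + 3 + 6 + 5 + 5) / 21 = 133 / 21 = 6.3333
UCL = c̄ + 3√c̄ = 6.3333 + 3 × √6.3333 = 6.3333 + 3 × 2.5166 = 13.8832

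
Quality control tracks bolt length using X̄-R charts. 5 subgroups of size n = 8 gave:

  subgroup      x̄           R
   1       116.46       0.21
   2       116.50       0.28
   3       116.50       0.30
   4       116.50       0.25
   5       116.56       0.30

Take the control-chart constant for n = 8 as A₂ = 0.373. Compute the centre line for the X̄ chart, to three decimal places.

X̄̄ = (116.46 + 116.50 + 116.50 + 116.50 + 116.56) / 5 = 582.5200 / 5 = 116.5040
CL = X̄̄ = 116.5040

116.504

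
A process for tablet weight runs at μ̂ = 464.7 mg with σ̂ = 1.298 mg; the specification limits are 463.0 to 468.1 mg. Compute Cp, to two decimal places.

Cp = (USL − LSL) / (6σ̂) = (468.1 − 463.0) / (6 × 1.298) = 5.1000 / 7.7880 = 0.6549

0.65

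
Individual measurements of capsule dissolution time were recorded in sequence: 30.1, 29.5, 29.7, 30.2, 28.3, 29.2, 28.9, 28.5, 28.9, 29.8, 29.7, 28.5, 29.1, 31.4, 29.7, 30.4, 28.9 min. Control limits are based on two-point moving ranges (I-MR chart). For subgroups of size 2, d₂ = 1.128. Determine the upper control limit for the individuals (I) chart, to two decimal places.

X̄ = (30.1 + 29.5 + 29.7 + 30.2 + 28.3 + 29.2 + 28.9 + 28.5 + 28.9 + 29.8 + 29.7 + 28.5 + 29.1 + 31.4 + 29.7 + 30.4 + 28.9) / 17 = 29.4588
Moving ranges: 0.6, 0.2, 0.5, 1.9, 0.9, 0.3, 0.4, 0.4, 0.9, 0.1, 1.2, 0.6, 2.3, 1.7, 0.7, 1.5; M̄R̄ = 14.2000 / 16 = 0.8875
UCL = X̄ + 3·M̄R̄/d₂ = 29.4588 + 3 × 0.8875 / 1.128 = 31.8192

31.82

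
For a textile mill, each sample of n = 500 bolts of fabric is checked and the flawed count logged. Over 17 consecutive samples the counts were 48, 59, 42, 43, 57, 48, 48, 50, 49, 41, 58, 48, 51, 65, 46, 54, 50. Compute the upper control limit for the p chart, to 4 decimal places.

0.1412

p̄ = Σdᵢ / (k·n) = 857 / (17 × 500) = 0.10082
UCL = p̄ + 3·√(p̄(1−p̄)/n) = 0.10082 + 3 × √(0.10082×0.89918/500) = 0.10082 + 3 × 0.01347 = 0.14122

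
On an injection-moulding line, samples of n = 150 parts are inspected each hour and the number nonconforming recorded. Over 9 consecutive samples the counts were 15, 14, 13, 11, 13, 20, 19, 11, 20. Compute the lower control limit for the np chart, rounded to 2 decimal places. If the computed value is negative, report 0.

4.05

p̄ = Σdᵢ / (k·n) = 136 / (9 × 150) = 0.10074
LCL = np̄ − 3·√(np̄(1−p̄)) = 15.1111 − 3 × 3.6863 = 4.0522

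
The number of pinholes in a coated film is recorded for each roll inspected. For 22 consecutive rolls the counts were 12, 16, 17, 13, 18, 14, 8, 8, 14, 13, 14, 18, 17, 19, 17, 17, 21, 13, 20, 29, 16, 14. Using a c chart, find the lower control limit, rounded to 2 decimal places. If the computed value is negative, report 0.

3.89

c̄ = (12 + 16 + 17 + 13 + 18 + 14 + 8 + 8 + 14 + 13 + 14 + 18 + 17 + 19 + 17 + 17 + 21 + 13 + 20 + 29 + 16 + 14) / 22 = 348 / 22 = 15.8182
LCL = c̄ − 3√c̄ = 15.8182 − 3 × 3.9772 = 3.8866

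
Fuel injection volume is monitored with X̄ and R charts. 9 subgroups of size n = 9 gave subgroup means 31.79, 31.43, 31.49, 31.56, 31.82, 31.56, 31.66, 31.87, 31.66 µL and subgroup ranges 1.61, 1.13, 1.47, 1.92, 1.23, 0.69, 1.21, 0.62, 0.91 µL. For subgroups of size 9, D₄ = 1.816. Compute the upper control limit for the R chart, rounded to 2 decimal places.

2.18

R̄ = (1.61 + 1.13 + 1.47 + 1.92 + 1.23 + 0.69 + 1.21 + 0.62 + 0.91) / 9 = 10.7900 / 9 = 1.1989
UCL_R = D₄·R̄ = 1.816 × 1.1989 = 2.1772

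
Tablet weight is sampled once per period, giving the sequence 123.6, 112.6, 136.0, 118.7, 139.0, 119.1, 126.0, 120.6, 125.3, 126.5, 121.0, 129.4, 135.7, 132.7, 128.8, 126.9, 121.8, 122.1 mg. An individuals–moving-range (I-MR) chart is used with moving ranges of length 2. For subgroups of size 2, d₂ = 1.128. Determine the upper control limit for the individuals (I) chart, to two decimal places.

148.48

X̄ = (123.6 + 112.6 + 136.0 + 118.7 + 139.0 + 119.1 + 126.0 + 120.6 + 125.3 + 126.5 + 121.0 + 129.4 + 135.7 + 132.7 + 128.8 + 126.9 + 121.8 + 122.1) / 18 = 125.8778
Moving ranges: 11.0, 23.4, 17.3, 20.3, 19.9, 6.9, 5.4, 4.7, 1.2, 5.5, 8.4, 6.3, 3.0, 3.9, 1.9, 5.1, 0.3; M̄R̄ = 144.5000 / 17 = 8.5000
UCL = X̄ + 3·M̄R̄/d₂ = 125.8778 + 3 × 8.5000 / 1.128 = 148.4842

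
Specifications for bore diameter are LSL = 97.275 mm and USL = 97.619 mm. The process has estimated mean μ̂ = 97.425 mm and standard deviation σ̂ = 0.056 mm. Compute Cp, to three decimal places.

1.024

Cp = (USL − LSL) / (6σ̂) = (97.619 − 97.275) / (6 × 0.056) = 0.3440 / 0.3360 = 1.0238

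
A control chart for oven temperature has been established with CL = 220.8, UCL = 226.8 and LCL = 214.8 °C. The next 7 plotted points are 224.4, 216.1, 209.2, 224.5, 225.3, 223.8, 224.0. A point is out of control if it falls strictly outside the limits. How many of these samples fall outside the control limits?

1

Compare each point to [214.8, 226.8]: sample 3 = 209.2 < LCL.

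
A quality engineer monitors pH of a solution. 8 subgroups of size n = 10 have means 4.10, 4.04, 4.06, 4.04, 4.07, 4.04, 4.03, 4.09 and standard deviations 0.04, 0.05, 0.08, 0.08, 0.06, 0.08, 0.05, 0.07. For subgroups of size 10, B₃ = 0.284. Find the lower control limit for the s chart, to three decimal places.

0.018

s̄ = (0.04 + 0.05 + 0.08 + 0.08 + 0.06 + 0.08 + 0.05 + 0.07) / 8 = 0.0638
LCL_s = B₃·s̄ = 0.284 × 0.0638 = 0.0181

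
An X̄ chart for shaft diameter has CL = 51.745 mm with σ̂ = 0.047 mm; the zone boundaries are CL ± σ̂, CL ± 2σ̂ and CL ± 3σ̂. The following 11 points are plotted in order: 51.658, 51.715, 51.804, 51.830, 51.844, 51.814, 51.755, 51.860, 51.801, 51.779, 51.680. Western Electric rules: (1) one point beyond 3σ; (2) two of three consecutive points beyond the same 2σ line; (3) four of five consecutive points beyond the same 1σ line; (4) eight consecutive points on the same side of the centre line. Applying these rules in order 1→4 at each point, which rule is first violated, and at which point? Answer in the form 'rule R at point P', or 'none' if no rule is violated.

rule 3 at point 6

Zone of each point (C = within 1σ̂, B = 1σ̂–2σ̂, A = 2σ̂–3σ̂, * = beyond 3σ̂; sign = side of CL): 1:-B, 2:-C, 3:+B, 4:+B, 5:+A, 6:+B, 7:+C, 8:+A, 9:+B, 10:+C, 11:-B
Rule 3 (four of five consecutive points beyond the same 1σ limit) is satisfied at point 6.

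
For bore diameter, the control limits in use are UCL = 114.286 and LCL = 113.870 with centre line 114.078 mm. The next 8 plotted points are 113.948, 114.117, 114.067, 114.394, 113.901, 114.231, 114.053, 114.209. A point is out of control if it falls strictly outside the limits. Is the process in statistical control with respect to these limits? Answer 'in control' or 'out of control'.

Compare each point to [113.870, 114.286]: sample 4 = 114.394 > UCL.

out of control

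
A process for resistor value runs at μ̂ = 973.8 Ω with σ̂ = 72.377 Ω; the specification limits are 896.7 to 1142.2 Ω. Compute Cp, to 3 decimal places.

0.565

Cp = (USL − LSL) / (6σ̂) = (1142.2 − 896.7) / (6 × 72.377) = 245.5000 / 434.2620 = 0.5653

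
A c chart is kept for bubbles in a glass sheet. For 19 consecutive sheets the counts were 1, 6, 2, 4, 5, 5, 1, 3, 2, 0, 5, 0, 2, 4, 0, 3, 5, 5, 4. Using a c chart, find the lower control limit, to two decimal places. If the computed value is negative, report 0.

0.00

c̄ = (1 + 6 + 2 + 4 + 5 + 5 + 1 + 3 + 2 + 0 + 5 + 0 + 2 + 4 + 0 + 3 + 5 + 5 + 4) / 19 = 57 / 19 = 3.0000
LCL = c̄ − 3√c̄ = 3.0000 − 3 × 1.7321 = -2.1962 → 0 (cannot be negative)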